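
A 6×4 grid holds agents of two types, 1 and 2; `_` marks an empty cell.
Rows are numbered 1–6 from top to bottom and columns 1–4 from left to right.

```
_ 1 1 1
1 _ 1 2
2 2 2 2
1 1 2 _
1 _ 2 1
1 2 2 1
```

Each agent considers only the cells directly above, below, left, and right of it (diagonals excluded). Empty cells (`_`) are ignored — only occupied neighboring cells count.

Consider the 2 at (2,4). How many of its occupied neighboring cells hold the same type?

1

Occupied neighbors of (2,4): (1,4)=1, (3,4)=2, (2,3)=1.
Same type (2): 1 of 3.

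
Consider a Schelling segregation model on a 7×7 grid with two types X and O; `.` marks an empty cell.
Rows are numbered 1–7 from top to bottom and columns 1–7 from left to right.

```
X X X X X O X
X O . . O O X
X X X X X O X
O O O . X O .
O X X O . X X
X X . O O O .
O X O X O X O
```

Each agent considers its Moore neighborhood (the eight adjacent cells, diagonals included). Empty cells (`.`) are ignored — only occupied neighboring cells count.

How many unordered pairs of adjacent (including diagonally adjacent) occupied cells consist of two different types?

Scan each occupied cell's neighbors to the right and below (and the two forward diagonals) so each pair is counted once.
Row 1: X(1,1)–X(1,2)= X(1,1)–X(2,1)= X(1,1)–O(2,2)≠ X(1,2)–X(1,3)= X(1,2)–O(2,2)≠ X(1,2)–X(2,1)= X(1,3)–X(1,4)= X(1,3)–O(2,2)≠ X(1,4)–X(1,5)= X(1,4)–O(2,5)≠ X(1,5)–O(1,6)≠ X(1,5)–O(2,5)≠ X(1,5)–O(2,6)≠ O(1,6)–X(1,7)≠ O(1,6)–O(2,6)= O(1,6)–X(2,7)≠ O(1,6)–O(2,5)= X(1,7)–X(2,7)= X(1,7)–O(2,6)≠  → 10/19 unlike.
Row 2: X(2,1)–O(2,2)≠ X(2,1)–X(3,1)= X(2,1)–X(3,2)= O(2,2)–X(3,2)≠ O(2,2)–X(3,3)≠ O(2,2)–X(3,1)≠ O(2,5)–O(2,6)= O(2,5)–X(3,5)≠ O(2,5)–O(3,6)= O(2,5)–X(3,4)≠ O(2,6)–X(2,7)≠ O(2,6)–O(3,6)= O(2,6)–X(3,7)≠ O(2,6)–X(3,5)≠ X(2,7)–X(3,7)= X(2,7)–O(3,6)≠  → 10/16 unlike.
Row 3: X(3,1)–X(3,2)= X(3,1)–O(4,1)≠ X(3,1)–O(4,2)≠ X(3,2)–X(3,3)= X(3,2)–O(4,2)≠ X(3,2)–O(4,3)≠ X(3,2)–O(4,1)≠ X(3,3)–X(3,4)= X(3,3)–O(4,3)≠ X(3,3)–O(4,2)≠ X(3,4)–X(3,5)= X(3,4)–X(4,5)= X(3,4)–O(4,3)≠ X(3,5)–O(3,6)≠ X(3,5)–X(4,5)= X(3,5)–O(4,6)≠ O(3,6)–X(3,7)≠ O(3,6)–O(4,6)= O(3,6)–X(4,5)≠ X(3,7)–O(4,6)≠  → 13/20 unlike.
Row 4: O(4,1)–O(4,2)= O(4,1)–O(5,1)= O(4,1)–X(5,2)≠ O(4,2)–O(4,3)= O(4,2)–X(5,2)≠ O(4,2)–X(5,3)≠ O(4,2)–O(5,1)= O(4,3)–X(5,3)≠ O(4,3)–O(5,4)= O(4,3)–X(5,2)≠ X(4,5)–O(4,6)≠ X(4,5)–X(5,6)= X(4,5)–O(5,4)≠ O(4,6)–X(5,6)≠ O(4,6)–X(5,7)≠  → 9/15 unlike.
Row 5: O(5,1)–X(5,2)≠ O(5,1)–X(6,1)≠ O(5,1)–X(6,2)≠ X(5,2)–X(5,3)= X(5,2)–X(6,2)= X(5,2)–X(6,1)= X(5,3)–O(5,4)≠ X(5,3)–O(6,4)≠ X(5,3)–X(6,2)= O(5,4)–O(6,4)= O(5,4)–O(6,5)= X(5,6)–X(5,7)= X(5,6)–O(6,6)≠ X(5,6)–O(6,5)≠ X(5,7)–O(6,6)≠  → 8/15 unlike.
Row 6: X(6,1)–X(6,2)= X(6,1)–O(7,1)≠ X(6,1)–X(7,2)= X(6,2)–X(7,2)= X(6,2)–O(7,3)≠ X(6,2)–O(7,1)≠ O(6,4)–O(6,5)= O(6,4)–X(7,4)≠ O(6,4)–O(7,5)= O(6,4)–O(7,3)= O(6,5)–O(6,6)= O(6,5)–O(7,5)= O(6,5)–X(7,6)≠ O(6,5)–X(7,4)≠ O(6,6)–X(7,6)≠ O(6,6)–O(7,7)= O(6,6)–O(7,5)=  → 7/17 unlike.
Row 7: O(7,1)–X(7,2)≠ X(7,2)–O(7,3)≠ O(7,3)–X(7,4)≠ X(7,4)–O(7,5)≠ O(7,5)–X(7,6)≠ X(7,6)–O(7,7)≠  → 6/6 unlike.
Total adjacent occupied pairs: 108; unlike-type pairs: 63.

63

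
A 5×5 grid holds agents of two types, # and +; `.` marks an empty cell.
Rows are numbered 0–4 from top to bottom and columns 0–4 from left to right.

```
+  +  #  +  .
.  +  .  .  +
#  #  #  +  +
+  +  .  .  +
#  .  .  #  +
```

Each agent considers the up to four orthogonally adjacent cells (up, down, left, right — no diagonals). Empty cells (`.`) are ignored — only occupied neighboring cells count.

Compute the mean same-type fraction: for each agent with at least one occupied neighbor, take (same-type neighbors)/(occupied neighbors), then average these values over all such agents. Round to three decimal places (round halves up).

0.500

(0,0)+ 1/1
(0,1)+ 2/3
(0,2)# 0/2
(0,3)+ 0/1
(1,1)+ 1/2
(1,4)+ 1/1
(2,0)# 1/2
(2,1)# 2/4
(2,2)# 1/2
(2,3)+ 1/2
(2,4)+ 3/3
(3,0)+ 1/3
(3,1)+ 1/2
(3,4)+ 2/2
(4,0)# 0/1
(4,3)# 0/1
(4,4)+ 1/2
Sum over 17 agents: 1/1 + 2/3 + 0/2 + 0/1 + 1/2 + 1/1 + 1/2 + 2/4 + 1/2 + 1/2 + 3/3 + 1/3 + 1/2 + 2/2 + 0/1 + 0/1 + 1/2 = 17/2; mean = 17/2 ÷ 17 = 1/2 = 0.5 → 0.500.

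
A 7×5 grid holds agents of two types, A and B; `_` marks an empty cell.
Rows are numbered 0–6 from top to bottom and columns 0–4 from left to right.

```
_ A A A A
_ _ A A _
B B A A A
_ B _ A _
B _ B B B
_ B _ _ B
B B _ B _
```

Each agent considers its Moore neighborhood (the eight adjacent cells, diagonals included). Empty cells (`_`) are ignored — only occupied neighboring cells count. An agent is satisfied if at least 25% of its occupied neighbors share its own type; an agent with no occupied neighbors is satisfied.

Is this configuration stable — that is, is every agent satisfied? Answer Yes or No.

(0,1)A 2/2 ✓
(0,2)A 4/4 ✓
(0,3)A 4/4 ✓
(0,4)A 2/2 ✓
(1,2)A 6/7 ✓
(1,3)A 7/7 ✓
(2,0)B 2/2 ✓
(2,1)B 2/4 ✓
(2,2)A 4/6 ✓
(2,3)A 5/5 ✓
(2,4)A 3/3 ✓
(3,1)B 4/5 ✓
(3,3)A 3/6 ✓
(4,0)B 2/2 ✓
(4,2)B 3/4 ✓
(4,3)B 3/4 ✓
(4,4)B 2/3 ✓
(5,1)B 4/4 ✓
(5,4)B 3/3 ✓
(6,0)B 2/2 ✓
(6,1)B 2/2 ✓
(6,3)B 1/1 ✓
All meet the threshold, so the configuration is stable.

Yes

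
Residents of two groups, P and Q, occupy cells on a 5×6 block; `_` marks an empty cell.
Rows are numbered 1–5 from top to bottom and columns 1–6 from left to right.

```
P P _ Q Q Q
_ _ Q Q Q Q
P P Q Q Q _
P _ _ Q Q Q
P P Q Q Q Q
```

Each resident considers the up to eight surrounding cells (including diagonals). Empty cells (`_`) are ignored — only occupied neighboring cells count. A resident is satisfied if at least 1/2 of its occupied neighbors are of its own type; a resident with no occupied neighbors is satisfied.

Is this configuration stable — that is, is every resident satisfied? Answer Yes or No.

Yes

Row 1: (1,1)P 1/1 ✓ · (1,2)P 1/2 ✓ · (1,4)Q 4/4 ✓ · (1,5)Q 5/5 ✓ · (1,6)Q 3/3 ✓
Row 2: (2,3)Q 4/6 ✓ · (2,4)Q 7/7 ✓ · (2,5)Q 7/7 ✓ · (2,6)Q 4/4 ✓
Row 3: (3,1)P 2/2 ✓ · (3,2)P 2/4 ✓ · (3,3)Q 4/5 ✓ · (3,4)Q 7/7 ✓ · (3,5)Q 7/7 ✓
Row 4: (4,1)P 4/4 ✓ · (4,4)Q 7/7 ✓ · (4,5)Q 7/7 ✓ · (4,6)Q 4/4 ✓
Row 5: (5,1)P 2/2 ✓ · (5,2)P 2/3 ✓ · (5,3)Q 2/3 ✓ · (5,4)Q 4/4 ✓ · (5,5)Q 5/5 ✓ · (5,6)Q 3/3 ✓
All meet the threshold, so the configuration is stable.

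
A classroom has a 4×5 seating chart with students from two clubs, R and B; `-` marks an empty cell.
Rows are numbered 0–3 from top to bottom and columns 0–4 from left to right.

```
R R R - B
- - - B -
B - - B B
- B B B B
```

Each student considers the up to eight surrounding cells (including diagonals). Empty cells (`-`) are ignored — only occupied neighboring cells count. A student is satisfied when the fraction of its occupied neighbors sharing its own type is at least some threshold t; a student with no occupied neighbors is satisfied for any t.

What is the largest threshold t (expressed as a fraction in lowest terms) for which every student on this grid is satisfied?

(0,0)R 1/1
(0,1)R 2/2
(0,2)R 1/2
(0,4)B 1/1
(1,3)B 3/4
(2,0)B 1/1
(2,3)B 5/5
(2,4)B 4/4
(3,1)B 2/2
(3,2)B 3/3
(3,3)B 4/4
(3,4)B 3/3
The smallest same-type fraction is 1/2 at (0,2), which reduces to 1/2. Any threshold above that leaves this student unsatisfied.

1/2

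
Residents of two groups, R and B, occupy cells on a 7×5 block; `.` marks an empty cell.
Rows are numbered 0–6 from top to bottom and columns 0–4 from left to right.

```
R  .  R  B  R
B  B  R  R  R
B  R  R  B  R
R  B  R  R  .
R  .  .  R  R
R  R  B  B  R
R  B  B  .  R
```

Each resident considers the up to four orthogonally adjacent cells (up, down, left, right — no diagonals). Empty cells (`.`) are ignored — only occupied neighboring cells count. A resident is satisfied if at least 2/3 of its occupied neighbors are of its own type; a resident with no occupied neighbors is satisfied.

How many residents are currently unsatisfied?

(0,0)R 0/1 ✗
(0,2)R 1/2 ✗
(0,3)B 0/3 ✗
(0,4)R 1/2 ✗
(1,0)B 2/3 ✓
(1,1)B 1/3 ✗
(1,2)R 3/4 ✓
(1,3)R 2/4 ✗
(1,4)R 3/3 ✓
(2,0)B 1/3 ✗
(2,1)R 1/4 ✗
(2,2)R 3/4 ✓
(2,3)B 0/4 ✗
(2,4)R 1/2 ✗
(3,0)R 1/3 ✗
(3,1)B 0/3 ✗
(3,2)R 2/3 ✓
(3,3)R 2/3 ✓
(4,0)R 2/2 ✓
(4,3)R 2/3 ✓
(4,4)R 2/2 ✓
(5,0)R 3/3 ✓
(5,1)R 1/3 ✗
(5,2)B 2/3 ✓
(5,3)B 1/3 ✗
(5,4)R 2/3 ✓
(6,0)R 1/2 ✗
(6,1)B 1/3 ✗
(6,2)B 2/2 ✓
(6,4)R 1/1 ✓
Unsatisfied: (0,0), (0,2), (0,3), (0,4), (1,1), (1,3), (2,0), (2,1), (2,3), (2,4), (3,0), (3,1), (5,1), (5,3), (6,0), (6,1) — 16 in total.

16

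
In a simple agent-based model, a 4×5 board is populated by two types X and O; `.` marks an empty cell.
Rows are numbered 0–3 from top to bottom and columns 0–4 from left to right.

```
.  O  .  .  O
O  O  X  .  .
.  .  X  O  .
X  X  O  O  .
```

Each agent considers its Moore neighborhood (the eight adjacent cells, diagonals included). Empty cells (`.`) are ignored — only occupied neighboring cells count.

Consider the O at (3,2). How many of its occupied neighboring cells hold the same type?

Occupied neighbors of (3,2): (2,2)=X, (2,3)=O, (3,1)=X, (3,3)=O.
Same type (O): 2 of 4.

2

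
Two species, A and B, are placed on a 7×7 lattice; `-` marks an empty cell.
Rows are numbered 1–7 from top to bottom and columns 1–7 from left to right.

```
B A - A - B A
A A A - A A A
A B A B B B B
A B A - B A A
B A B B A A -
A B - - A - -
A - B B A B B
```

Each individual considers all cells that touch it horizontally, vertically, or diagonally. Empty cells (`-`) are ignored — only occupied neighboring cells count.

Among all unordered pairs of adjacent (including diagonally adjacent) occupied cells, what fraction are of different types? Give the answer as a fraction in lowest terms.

Scan each occupied cell's neighbors to the right and below (and the two forward diagonals) so each pair is counted once.
Row 1: B(1,1)–A(1,2)≠ B(1,1)–A(2,1)≠ B(1,1)–A(2,2)≠ A(1,2)–A(2,2)= A(1,2)–A(2,3)= A(1,2)–A(2,1)= A(1,4)–A(2,5)= A(1,4)–A(2,3)= B(1,6)–A(1,7)≠ B(1,6)–A(2,6)≠ B(1,6)–A(2,7)≠ B(1,6)–A(2,5)≠ A(1,7)–A(2,7)= A(1,7)–A(2,6)=  → 7/14 unlike.
Row 2: A(2,1)–A(2,2)= A(2,1)–A(3,1)= A(2,1)–B(3,2)≠ A(2,2)–A(2,3)= A(2,2)–B(3,2)≠ A(2,2)–A(3,3)= A(2,2)–A(3,1)= A(2,3)–A(3,3)= A(2,3)–B(3,4)≠ A(2,3)–B(3,2)≠ A(2,5)–A(2,6)= A(2,5)–B(3,5)≠ A(2,5)–B(3,6)≠ A(2,5)–B(3,4)≠ A(2,6)–A(2,7)= A(2,6)–B(3,6)≠ A(2,6)–B(3,7)≠ A(2,6)–B(3,5)≠ A(2,7)–B(3,7)≠ A(2,7)–B(3,6)≠  → 12/20 unlike.
Row 3: A(3,1)–B(3,2)≠ A(3,1)–A(4,1)= A(3,1)–B(4,2)≠ B(3,2)–A(3,3)≠ B(3,2)–B(4,2)= B(3,2)–A(4,3)≠ B(3,2)–A(4,1)≠ A(3,3)–B(3,4)≠ A(3,3)–A(4,3)= A(3,3)–B(4,2)≠ B(3,4)–B(3,5)= B(3,4)–B(4,5)= B(3,4)–A(4,3)≠ B(3,5)–B(3,6)= B(3,5)–B(4,5)= B(3,5)–A(4,6)≠ B(3,6)–B(3,7)= B(3,6)–A(4,6)≠ B(3,6)–A(4,7)≠ B(3,6)–B(4,5)= B(3,7)–A(4,7)≠ B(3,7)–A(4,6)≠  → 13/22 unlike.
Row 4: A(4,1)–B(4,2)≠ A(4,1)–B(5,1)≠ A(4,1)–A(5,2)= B(4,2)–A(4,3)≠ B(4,2)–A(5,2)≠ B(4,2)–B(5,3)= B(4,2)–B(5,1)= A(4,3)–B(5,3)≠ A(4,3)–B(5,4)≠ A(4,3)–A(5,2)= B(4,5)–A(4,6)≠ B(4,5)–A(5,5)≠ B(4,5)–A(5,6)≠ B(4,5)–B(5,4)= A(4,6)–A(4,7)= A(4,6)–A(5,6)= A(4,6)–A(5,5)= A(4,7)–A(5,6)=  → 9/18 unlike.
Row 5: B(5,1)–A(5,2)≠ B(5,1)–A(6,1)≠ B(5,1)–B(6,2)= A(5,2)–B(5,3)≠ A(5,2)–B(6,2)≠ A(5,2)–A(6,1)= B(5,3)–B(5,4)= B(5,3)–B(6,2)= B(5,4)–A(5,5)≠ B(5,4)–A(6,5)≠ A(5,5)–A(5,6)= A(5,5)–A(6,5)= A(5,6)–A(6,5)=  → 6/13 unlike.
Row 6: A(6,1)–B(6,2)≠ A(6,1)–A(7,1)= B(6,2)–B(7,3)= B(6,2)–A(7,1)≠ A(6,5)–A(7,5)= A(6,5)–B(7,6)≠ A(6,5)–B(7,4)≠  → 4/7 unlike.
Row 7: B(7,3)–B(7,4)= B(7,4)–A(7,5)≠ A(7,5)–B(7,6)≠ B(7,6)–B(7,7)=  → 2/4 unlike.
Total adjacent occupied pairs: 98; unlike-type pairs: 53.
53/98 is already in lowest terms.

53/98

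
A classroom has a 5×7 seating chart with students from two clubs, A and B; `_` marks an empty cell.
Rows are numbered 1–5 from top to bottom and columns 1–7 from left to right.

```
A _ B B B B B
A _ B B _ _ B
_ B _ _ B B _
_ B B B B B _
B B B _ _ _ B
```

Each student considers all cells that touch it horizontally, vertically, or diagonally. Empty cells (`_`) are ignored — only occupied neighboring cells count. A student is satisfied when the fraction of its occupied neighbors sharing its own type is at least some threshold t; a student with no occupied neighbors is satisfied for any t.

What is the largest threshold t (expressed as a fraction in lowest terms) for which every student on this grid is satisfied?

(1,1)A 1/1
(1,3)B 3/3
(1,4)B 4/4
(1,5)B 3/3
(1,6)B 3/3
(1,7)B 2/2
(2,1)A 1/2
(2,3)B 4/4
(2,4)B 5/5
(2,7)B 3/3
(3,2)B 3/4
(3,5)B 5/5
(3,6)B 4/4
(4,2)B 5/5
(4,3)B 5/5
(4,4)B 4/4
(4,5)B 4/4
(4,6)B 4/4
(5,1)B 2/2
(5,2)B 4/4
(5,3)B 4/4
(5,7)B 1/1
The smallest same-type fraction is 1/2 at (2,1), which reduces to 1/2. Any threshold above that leaves this student unsatisfied.

1/2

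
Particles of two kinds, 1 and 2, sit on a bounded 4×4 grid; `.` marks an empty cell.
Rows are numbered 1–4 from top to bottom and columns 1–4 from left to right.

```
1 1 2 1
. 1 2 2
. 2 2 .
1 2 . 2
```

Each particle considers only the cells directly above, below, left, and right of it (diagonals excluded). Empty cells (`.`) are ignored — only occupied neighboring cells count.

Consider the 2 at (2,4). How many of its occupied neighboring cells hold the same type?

1

Occupied neighbors of (2,4): (1,4)=1, (2,3)=2.
Same type (2): 1 of 2.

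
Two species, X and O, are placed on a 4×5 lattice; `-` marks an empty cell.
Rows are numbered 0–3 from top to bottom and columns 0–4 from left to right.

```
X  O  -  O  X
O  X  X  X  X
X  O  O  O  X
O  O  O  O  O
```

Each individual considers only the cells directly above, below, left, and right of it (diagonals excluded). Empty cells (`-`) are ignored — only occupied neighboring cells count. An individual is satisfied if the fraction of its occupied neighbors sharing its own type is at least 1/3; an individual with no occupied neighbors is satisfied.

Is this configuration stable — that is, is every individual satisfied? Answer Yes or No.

Row 0: (0,0)X 0/2 ✗ · (0,1)O 0/2 ✗ · (0,3)O 0/2 ✗ · (0,4)X 1/2 ✓
Row 1: (1,0)O 0/3 ✗ · (1,1)X 1/4 ✗ · (1,2)X 2/3 ✓ · (1,3)X 2/4 ✓ · (1,4)X 3/3 ✓
Row 2: (2,0)X 0/3 ✗ · (2,1)O 2/4 ✓ · (2,2)O 3/4 ✓ · (2,3)O 2/4 ✓ · (2,4)X 1/3 ✓
Row 3: (3,0)O 1/2 ✓ · (3,1)O 3/3 ✓ · (3,2)O 3/3 ✓ · (3,3)O 3/3 ✓ · (3,4)O 1/2 ✓
For instance (0,0) has only 0/2 same-type neighbors, below 1/3.

No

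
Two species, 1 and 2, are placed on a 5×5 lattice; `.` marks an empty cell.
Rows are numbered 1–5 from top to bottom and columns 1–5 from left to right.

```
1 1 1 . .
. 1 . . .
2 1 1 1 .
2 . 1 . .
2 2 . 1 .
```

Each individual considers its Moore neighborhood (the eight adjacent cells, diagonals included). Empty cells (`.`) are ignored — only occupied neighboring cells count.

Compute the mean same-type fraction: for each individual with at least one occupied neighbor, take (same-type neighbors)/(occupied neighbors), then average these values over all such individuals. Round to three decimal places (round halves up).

(1,1)1 2/2
(1,2)1 3/3
(1,3)1 2/2
(2,2)1 5/6
(3,1)2 1/3
(3,2)1 3/5
(3,3)1 4/4
(3,4)1 2/2
(4,1)2 3/4
(4,3)1 4/5
(5,1)2 2/2
(5,2)2 2/3
(5,4)1 1/1
Sum over 13 individuals: 2/2 + 3/3 + 2/2 + 5/6 + 1/3 + 3/5 + 4/4 + 2/2 + 3/4 + 4/5 + 2/2 + 2/3 + 1/1 = 659/60; mean = 659/60 ÷ 13 = 659/780 = 0.844871… → 0.845.

0.845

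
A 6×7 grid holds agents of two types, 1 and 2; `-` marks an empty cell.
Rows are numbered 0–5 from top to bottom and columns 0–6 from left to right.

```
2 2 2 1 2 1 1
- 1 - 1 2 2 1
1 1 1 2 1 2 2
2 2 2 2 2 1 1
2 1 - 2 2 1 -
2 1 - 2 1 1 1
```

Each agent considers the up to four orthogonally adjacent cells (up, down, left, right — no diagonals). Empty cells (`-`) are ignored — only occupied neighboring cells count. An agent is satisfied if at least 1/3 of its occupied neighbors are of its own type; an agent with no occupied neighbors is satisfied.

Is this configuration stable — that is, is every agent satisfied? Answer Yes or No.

Row 0: (0,0)2 1/1 satisfied · (0,1)2 2/3 satisfied · (0,2)2 1/2 satisfied · (0,3)1 1/3 satisfied · (0,4)2 1/3 satisfied · (0,5)1 1/3 satisfied · (0,6)1 2/2 satisfied
Row 1: (1,1)1 1/2 satisfied · (1,3)1 1/3 satisfied · (1,4)2 2/4 satisfied · (1,5)2 2/4 satisfied · (1,6)1 1/3 satisfied
Row 2: (2,0)1 1/2 satisfied · (2,1)1 3/4 satisfied · (2,2)1 1/3 satisfied · (2,3)2 1/4 not · (2,4)1 0/4 not · (2,5)2 2/4 satisfied · (2,6)2 1/3 satisfied
Row 3: (3,0)2 2/3 satisfied · (3,1)2 2/4 satisfied · (3,2)2 2/3 satisfied · (3,3)2 4/4 satisfied · (3,4)2 2/4 satisfied · (3,5)1 2/4 satisfied · (3,6)1 1/2 satisfied
Row 4: (4,0)2 2/3 satisfied · (4,1)1 1/3 satisfied · (4,3)2 3/3 satisfied · (4,4)2 2/4 satisfied · (4,5)1 2/3 satisfied
Row 5: (5,0)2 1/2 satisfied · (5,1)1 1/2 satisfied · (5,3)2 1/2 satisfied · (5,4)1 1/3 satisfied · (5,5)1 3/3 satisfied · (5,6)1 1/1 satisfied
For instance (2,3) has only 1/4 same-type neighbors, below 1/3.

No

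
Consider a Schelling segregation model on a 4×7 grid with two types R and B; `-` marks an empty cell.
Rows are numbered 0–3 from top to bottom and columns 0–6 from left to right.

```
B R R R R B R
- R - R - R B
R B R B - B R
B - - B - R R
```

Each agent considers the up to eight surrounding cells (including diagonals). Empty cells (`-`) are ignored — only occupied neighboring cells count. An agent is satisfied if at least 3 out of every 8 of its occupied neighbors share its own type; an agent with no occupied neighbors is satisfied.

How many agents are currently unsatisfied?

7

(0,0)B 0/2 ✗
(0,1)R 2/3 ✓
(0,2)R 4/4 ✓
(0,3)R 3/3 ✓
(0,4)R 3/4 ✓
(0,5)B 1/4 ✗
(0,6)R 1/3 ✗
(1,1)R 4/6 ✓
(1,3)R 4/5 ✓
(1,5)R 3/6 ✓
(1,6)B 2/5 ✓
(2,0)R 1/3 ✗
(2,1)B 1/4 ✗
(2,2)R 2/5 ✓
(2,3)B 1/3 ✗
(2,5)B 1/5 ✗
(2,6)R 3/5 ✓
(3,0)B 1/2 ✓
(3,3)B 1/2 ✓
(3,5)R 2/3 ✓
(3,6)R 2/3 ✓
Unsatisfied: (0,0), (0,5), (0,6), (2,0), (2,1), (2,3), (2,5) — 7 in total.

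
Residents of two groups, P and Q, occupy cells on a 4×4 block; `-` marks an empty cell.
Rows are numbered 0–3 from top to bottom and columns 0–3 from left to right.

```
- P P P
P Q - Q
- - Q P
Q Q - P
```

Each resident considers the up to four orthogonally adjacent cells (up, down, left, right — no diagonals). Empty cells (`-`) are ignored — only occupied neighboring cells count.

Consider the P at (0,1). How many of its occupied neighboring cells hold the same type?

1

Occupied neighbors of (0,1): (1,1)=Q, (0,2)=P.
Same type (P): 1 of 2.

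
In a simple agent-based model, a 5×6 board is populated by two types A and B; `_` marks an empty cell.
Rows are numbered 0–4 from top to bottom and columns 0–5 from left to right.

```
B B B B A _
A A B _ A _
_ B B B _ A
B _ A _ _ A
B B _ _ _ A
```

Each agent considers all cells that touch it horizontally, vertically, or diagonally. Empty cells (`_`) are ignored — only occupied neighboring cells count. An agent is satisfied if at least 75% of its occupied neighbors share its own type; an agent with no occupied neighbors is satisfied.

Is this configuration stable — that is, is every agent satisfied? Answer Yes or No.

(0,0)B 1/3 unhappy
(0,1)B 3/5 unhappy
(0,2)B 3/4 ok
(0,3)B 2/4 unhappy
(0,4)A 1/2 unhappy
(1,0)A 1/4 unhappy
(1,1)A 1/7 unhappy
(1,2)B 6/7 ok
(1,4)A 2/4 unhappy
(2,1)B 3/6 unhappy
(2,2)B 3/5 unhappy
(2,3)B 2/4 unhappy
(2,5)A 2/2 ok
(3,0)B 3/3 ok
(3,2)A 0/4 unhappy
(3,5)A 2/2 ok
(4,0)B 2/2 ok
(4,1)B 2/3 unhappy
(4,5)A 1/1 ok
For instance (0,0) has only 1/3 same-type neighbors, below 3/4.

No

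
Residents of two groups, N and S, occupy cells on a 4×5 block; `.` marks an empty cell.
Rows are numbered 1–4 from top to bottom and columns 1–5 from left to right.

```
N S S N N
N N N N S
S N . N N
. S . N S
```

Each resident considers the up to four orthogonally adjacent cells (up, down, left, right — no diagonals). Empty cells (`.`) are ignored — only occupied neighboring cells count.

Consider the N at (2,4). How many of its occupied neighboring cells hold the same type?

Occupied neighbors of (2,4): (1,4)=N, (3,4)=N, (2,3)=N, (2,5)=S.
Same type (N): 3 of 4.

3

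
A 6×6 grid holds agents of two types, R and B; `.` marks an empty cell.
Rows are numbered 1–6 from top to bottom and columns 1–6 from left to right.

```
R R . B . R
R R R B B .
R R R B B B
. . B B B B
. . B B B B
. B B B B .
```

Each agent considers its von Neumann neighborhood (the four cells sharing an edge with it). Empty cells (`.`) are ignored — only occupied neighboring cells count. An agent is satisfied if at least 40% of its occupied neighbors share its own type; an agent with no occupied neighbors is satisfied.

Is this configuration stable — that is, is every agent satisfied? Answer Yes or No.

(1,1)R 2/2 ✓
(1,2)R 2/2 ✓
(1,4)B 1/1 ✓
(1,6)R 0/0 ✓
(2,1)R 3/3 ✓
(2,2)R 4/4 ✓
(2,3)R 2/3 ✓
(2,4)B 3/4 ✓
(2,5)B 2/2 ✓
(3,1)R 2/2 ✓
(3,2)R 3/3 ✓
(3,3)R 2/4 ✓
(3,4)B 3/4 ✓
(3,5)B 4/4 ✓
(3,6)B 2/2 ✓
(4,3)B 2/3 ✓
(4,4)B 4/4 ✓
(4,5)B 4/4 ✓
(4,6)B 3/3 ✓
(5,3)B 3/3 ✓
(5,4)B 4/4 ✓
(5,5)B 4/4 ✓
(5,6)B 2/2 ✓
(6,2)B 1/1 ✓
(6,3)B 3/3 ✓
(6,4)B 3/3 ✓
(6,5)B 2/2 ✓
All meet the threshold, so the configuration is stable.

Yes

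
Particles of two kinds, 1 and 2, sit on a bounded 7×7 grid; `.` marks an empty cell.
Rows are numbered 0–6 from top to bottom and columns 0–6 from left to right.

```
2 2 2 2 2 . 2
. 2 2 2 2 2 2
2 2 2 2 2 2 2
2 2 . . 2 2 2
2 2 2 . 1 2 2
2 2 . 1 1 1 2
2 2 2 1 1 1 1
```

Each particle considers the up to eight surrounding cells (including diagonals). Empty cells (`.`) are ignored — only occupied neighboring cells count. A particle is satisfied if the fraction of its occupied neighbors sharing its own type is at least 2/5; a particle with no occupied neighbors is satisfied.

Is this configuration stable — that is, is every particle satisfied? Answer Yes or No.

Yes

Row 0: (0,0)2 2/2 satisfied · (0,1)2 4/4 satisfied · (0,2)2 5/5 satisfied · (0,3)2 5/5 satisfied · (0,4)2 4/4 satisfied · (0,6)2 2/2 satisfied
Row 1: (1,1)2 7/7 satisfied · (1,2)2 8/8 satisfied · (1,3)2 8/8 satisfied · (1,4)2 7/7 satisfied · (1,5)2 7/7 satisfied · (1,6)2 4/4 satisfied
Row 2: (2,0)2 4/4 satisfied · (2,1)2 6/6 satisfied · (2,2)2 6/6 satisfied · (2,3)2 6/6 satisfied · (2,4)2 7/7 satisfied · (2,5)2 8/8 satisfied · (2,6)2 5/5 satisfied
Row 3: (3,0)2 5/5 satisfied · (3,1)2 7/7 satisfied · (3,4)2 5/6 satisfied · (3,5)2 7/8 satisfied · (3,6)2 5/5 satisfied
Row 4: (4,0)2 5/5 satisfied · (4,1)2 6/6 satisfied · (4,2)2 3/4 satisfied · (4,4)1 3/6 satisfied · (4,5)2 5/8 satisfied · (4,6)2 4/5 satisfied
Row 5: (5,0)2 5/5 satisfied · (5,1)2 7/7 satisfied · (5,3)1 4/6 satisfied · (5,4)1 6/7 satisfied · (5,5)1 5/8 satisfied · (5,6)2 2/5 satisfied
Row 6: (6,0)2 3/3 satisfied · (6,1)2 4/4 satisfied · (6,2)2 2/4 satisfied · (6,3)1 3/4 satisfied · (6,4)1 5/5 satisfied · (6,5)1 4/5 satisfied · (6,6)1 2/3 satisfied
All meet the threshold, so the configuration is stable.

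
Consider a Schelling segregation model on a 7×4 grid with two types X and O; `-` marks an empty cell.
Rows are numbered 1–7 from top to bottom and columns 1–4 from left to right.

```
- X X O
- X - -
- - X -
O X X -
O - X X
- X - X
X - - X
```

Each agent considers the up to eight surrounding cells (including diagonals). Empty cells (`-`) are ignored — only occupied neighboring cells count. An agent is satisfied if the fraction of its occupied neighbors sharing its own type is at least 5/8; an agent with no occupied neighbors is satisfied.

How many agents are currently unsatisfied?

Row 1: (1,2)X 2/2 ok · (1,3)X 2/3 ok · (1,4)O 0/1 unhappy
Row 2: (2,2)X 3/3 ok
Row 3: (3,3)X 3/3 ok
Row 4: (4,1)O 1/2 unhappy · (4,2)X 3/5 unhappy · (4,3)X 4/4 ok
Row 5: (5,1)O 1/3 unhappy · (5,3)X 5/5 ok · (5,4)X 3/3 ok
Row 6: (6,2)X 2/3 ok · (6,4)X 3/3 ok
Row 7: (7,1)X 1/1 ok · (7,4)X 1/1 ok
Unsatisfied: (1,4), (4,1), (4,2), (5,1) — 4 in total.

4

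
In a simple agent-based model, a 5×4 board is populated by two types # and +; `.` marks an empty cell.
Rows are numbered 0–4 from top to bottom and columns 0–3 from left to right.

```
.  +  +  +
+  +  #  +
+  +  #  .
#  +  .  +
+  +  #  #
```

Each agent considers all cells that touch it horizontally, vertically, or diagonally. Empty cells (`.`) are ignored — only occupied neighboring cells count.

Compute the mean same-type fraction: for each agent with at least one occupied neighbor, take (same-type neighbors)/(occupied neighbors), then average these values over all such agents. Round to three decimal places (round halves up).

Row 0: (0,1)+ 3/4 · (0,2)+ 4/5 · (0,3)+ 2/3
Row 1: (1,0)+ 4/4 · (1,1)+ 5/7 · (1,2)# 1/7 · (1,3)+ 2/4
Row 2: (2,0)+ 4/5 · (2,1)+ 4/7 · (2,2)# 1/6
Row 3: (3,0)# 0/5 · (3,1)+ 4/7 · (3,3)+ 0/3
Row 4: (4,0)+ 2/3 · (4,1)+ 2/4 · (4,2)# 1/4 · (4,3)# 1/2
Sum over 17 agents: 3/4 + 4/5 + 2/3 + 4/4 + 5/7 + 1/7 + 2/4 + 4/5 + 4/7 + 1/6 + 0/5 + 4/7 + 0/3 + 2/3 + 2/4 + 1/4 + 1/2 = 43/5; mean = 43/5 ÷ 17 = 43/85 = 0.505882… → 0.506.

0.506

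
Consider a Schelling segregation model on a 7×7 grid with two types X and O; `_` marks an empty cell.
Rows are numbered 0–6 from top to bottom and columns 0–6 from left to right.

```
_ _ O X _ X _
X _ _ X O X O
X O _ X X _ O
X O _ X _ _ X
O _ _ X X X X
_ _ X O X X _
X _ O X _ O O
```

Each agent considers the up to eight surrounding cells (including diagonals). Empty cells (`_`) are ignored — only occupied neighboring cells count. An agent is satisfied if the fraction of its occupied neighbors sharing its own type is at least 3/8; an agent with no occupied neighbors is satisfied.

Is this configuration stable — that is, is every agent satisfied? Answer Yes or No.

No

Row 0: (0,2)O 0/2 ✗ · (0,3)X 1/3 ✗ · (0,5)X 1/3 ✗
Row 1: (1,0)X 1/2 ✓ · (1,3)X 3/5 ✓ · (1,4)O 0/6 ✗ · (1,5)X 2/5 ✓ · (1,6)O 1/3 ✗
Row 2: (2,0)X 2/4 ✓ · (2,1)O 1/4 ✗ · (2,3)X 3/4 ✓ · (2,4)X 4/5 ✓ · (2,6)O 1/3 ✗
Row 3: (3,0)X 1/4 ✗ · (3,1)O 2/4 ✓ · (3,3)X 4/4 ✓ · (3,6)X 2/3 ✓
Row 4: (4,0)O 1/2 ✓ · (4,3)X 4/5 ✓ · (4,4)X 5/6 ✓ · (4,5)X 5/5 ✓ · (4,6)X 3/3 ✓
Row 5: (5,2)X 2/4 ✓ · (5,3)O 1/6 ✗ · (5,4)X 5/7 ✓ · (5,5)X 4/6 ✓
Row 6: (6,0)X 0/0 ✓ · (6,2)O 1/3 ✗ · (6,3)X 2/4 ✓ · (6,5)O 1/3 ✗ · (6,6)O 1/2 ✓
For instance (0,2) has only 0/2 same-type neighbors, below 3/8.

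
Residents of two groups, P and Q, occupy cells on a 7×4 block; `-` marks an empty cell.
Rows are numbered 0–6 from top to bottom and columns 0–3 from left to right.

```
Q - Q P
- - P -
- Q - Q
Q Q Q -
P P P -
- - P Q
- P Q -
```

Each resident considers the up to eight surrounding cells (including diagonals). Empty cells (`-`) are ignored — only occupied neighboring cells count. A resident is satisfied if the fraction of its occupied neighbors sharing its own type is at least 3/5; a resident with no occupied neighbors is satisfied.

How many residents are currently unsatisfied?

(0,0)Q 0/0 satisfied
(0,2)Q 0/2 not
(0,3)P 1/2 not
(1,2)P 1/4 not
(2,1)Q 3/4 satisfied
(2,3)Q 1/2 not
(3,0)Q 2/4 not
(3,1)Q 3/6 not
(3,2)Q 3/5 satisfied
(4,0)P 1/3 not
(4,1)P 3/6 not
(4,2)P 2/5 not
(5,2)P 3/5 satisfied
(5,3)Q 1/3 not
(6,1)P 1/2 not
(6,2)Q 1/3 not
Unsatisfied: (0,2), (0,3), (1,2), (2,3), (3,0), (3,1), (4,0), (4,1), (4,2), (5,3), (6,1), (6,2) — 12 in total.

12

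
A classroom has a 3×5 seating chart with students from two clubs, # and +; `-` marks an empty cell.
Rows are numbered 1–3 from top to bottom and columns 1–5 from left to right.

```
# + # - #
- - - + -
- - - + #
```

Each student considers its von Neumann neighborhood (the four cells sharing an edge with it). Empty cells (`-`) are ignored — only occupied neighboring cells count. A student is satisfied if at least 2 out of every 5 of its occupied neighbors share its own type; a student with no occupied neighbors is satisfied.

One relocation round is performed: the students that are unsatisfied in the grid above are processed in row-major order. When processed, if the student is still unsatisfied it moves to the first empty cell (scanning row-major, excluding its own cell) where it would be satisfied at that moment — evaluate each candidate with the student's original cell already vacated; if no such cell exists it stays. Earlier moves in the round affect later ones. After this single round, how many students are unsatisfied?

1

Initially unsatisfied (in order): (1,1), (1,2), (1,3), (3,5).
  (1,1) → (1,4).
  (1,2) → (1,1).
  (1,3): now satisfied by earlier moves; stays.
  (3,5) → (1,2).
Resulting grid:
+ # # # #
- - - + -
- - - + -
Unsatisfied now: (1,1).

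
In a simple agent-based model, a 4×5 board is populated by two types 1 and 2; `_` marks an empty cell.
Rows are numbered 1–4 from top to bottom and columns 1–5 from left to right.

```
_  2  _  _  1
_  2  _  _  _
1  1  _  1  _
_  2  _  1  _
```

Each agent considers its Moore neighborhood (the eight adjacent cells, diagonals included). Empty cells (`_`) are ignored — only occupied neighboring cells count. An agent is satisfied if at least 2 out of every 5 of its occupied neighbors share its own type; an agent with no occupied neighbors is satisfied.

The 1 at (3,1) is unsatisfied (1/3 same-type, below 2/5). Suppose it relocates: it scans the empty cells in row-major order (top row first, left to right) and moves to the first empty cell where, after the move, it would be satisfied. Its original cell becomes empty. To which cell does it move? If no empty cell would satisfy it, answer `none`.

Vacating (3,1). Empty cells in order:
  (1,1): 0/2 same-type → still unsatisfied.
  (1,3): 0/2 same-type → still unsatisfied.
  (1,4): 1/1 same-type → satisfied — stop here.

(1,4)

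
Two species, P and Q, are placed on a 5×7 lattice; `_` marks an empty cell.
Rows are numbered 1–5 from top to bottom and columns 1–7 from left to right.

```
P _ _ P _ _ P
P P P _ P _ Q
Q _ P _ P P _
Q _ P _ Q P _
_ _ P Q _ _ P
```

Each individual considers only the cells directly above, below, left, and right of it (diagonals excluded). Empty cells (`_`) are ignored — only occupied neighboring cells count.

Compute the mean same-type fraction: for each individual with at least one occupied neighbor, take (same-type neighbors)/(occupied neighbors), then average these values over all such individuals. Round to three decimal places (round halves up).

Row 1: (1,1)P 1/1 · (1,4)P — no occupied neighbors · (1,7)P 0/1
Row 2: (2,1)P 2/3 · (2,2)P 2/2 · (2,3)P 2/2 · (2,5)P 1/1 · (2,7)Q 0/1
Row 3: (3,1)Q 1/2 · (3,3)P 2/2 · (3,5)P 2/3 · (3,6)P 2/2
Row 4: (4,1)Q 1/1 · (4,3)P 2/2 · (4,5)Q 0/2 · (4,6)P 1/2
Row 5: (5,3)P 1/2 · (5,4)Q 0/1 · (5,7)P — no occupied neighbors
Sum over 17 individuals: 1/1 + 0/1 + 2/3 + 2/2 + 2/2 + 1/1 + 0/1 + 1/2 + 2/2 + 2/3 + 2/2 + 1/1 + 2/2 + 0/2 + 1/2 + 1/2 + 0/1 = 65/6; mean = 65/6 ÷ 17 = 65/102 = 0.637254… → 0.637.

0.637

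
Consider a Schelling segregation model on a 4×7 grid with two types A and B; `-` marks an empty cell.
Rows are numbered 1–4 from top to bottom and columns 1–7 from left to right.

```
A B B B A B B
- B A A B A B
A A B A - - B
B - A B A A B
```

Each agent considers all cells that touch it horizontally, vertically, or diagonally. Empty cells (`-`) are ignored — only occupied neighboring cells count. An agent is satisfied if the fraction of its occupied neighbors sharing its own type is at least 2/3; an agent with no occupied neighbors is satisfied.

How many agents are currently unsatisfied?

Row 1: (1,1)A 0/2 ✗ · (1,2)B 2/4 ✗ · (1,3)B 3/5 ✗ · (1,4)B 2/5 ✗ · (1,5)A 2/5 ✗ · (1,6)B 3/5 ✗ · (1,7)B 2/3 ✓
Row 2: (2,2)B 3/7 ✗ · (2,3)A 3/8 ✗ · (2,4)A 3/7 ✗ · (2,5)B 2/6 ✗ · (2,6)A 1/6 ✗ · (2,7)B 3/4 ✓
Row 3: (3,1)A 1/3 ✗ · (3,2)A 3/6 ✗ · (3,3)B 2/7 ✗ · (3,4)A 4/7 ✗ · (3,7)B 2/4 ✗
Row 4: (4,1)B 0/2 ✗ · (4,3)A 2/4 ✗ · (4,4)B 1/4 ✗ · (4,5)A 2/3 ✓ · (4,6)A 1/3 ✗ · (4,7)B 1/2 ✗
Unsatisfied: (1,1), (1,2), (1,3), (1,4), (1,5), (1,6), (2,2), (2,3), (2,4), (2,5), (2,6), (3,1), (3,2), (3,3), (3,4), (3,7), (4,1), (4,3), (4,4), (4,6), (4,7) — 21 in total.

21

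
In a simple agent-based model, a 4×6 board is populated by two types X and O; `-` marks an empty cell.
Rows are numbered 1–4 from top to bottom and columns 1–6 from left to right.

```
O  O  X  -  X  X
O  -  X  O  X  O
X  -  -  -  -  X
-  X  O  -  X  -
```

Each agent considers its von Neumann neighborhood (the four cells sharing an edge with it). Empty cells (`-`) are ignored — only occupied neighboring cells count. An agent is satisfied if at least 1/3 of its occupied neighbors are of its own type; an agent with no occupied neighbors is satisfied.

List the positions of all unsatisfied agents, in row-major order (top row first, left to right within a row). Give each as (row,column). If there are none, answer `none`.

(1,1)O 2/2 ✓
(1,2)O 1/2 ✓
(1,3)X 1/2 ✓
(1,5)X 2/2 ✓
(1,6)X 1/2 ✓
(2,1)O 1/2 ✓
(2,3)X 1/2 ✓
(2,4)O 0/2 ✗
(2,5)X 1/3 ✓
(2,6)O 0/3 ✗
(3,1)X 0/1 ✗
(3,6)X 0/1 ✗
(4,2)X 0/1 ✗
(4,3)O 0/1 ✗
(4,5)X 0/0 ✓

(2,4), (2,6), (3,1), (3,6), (4,2), (4,3)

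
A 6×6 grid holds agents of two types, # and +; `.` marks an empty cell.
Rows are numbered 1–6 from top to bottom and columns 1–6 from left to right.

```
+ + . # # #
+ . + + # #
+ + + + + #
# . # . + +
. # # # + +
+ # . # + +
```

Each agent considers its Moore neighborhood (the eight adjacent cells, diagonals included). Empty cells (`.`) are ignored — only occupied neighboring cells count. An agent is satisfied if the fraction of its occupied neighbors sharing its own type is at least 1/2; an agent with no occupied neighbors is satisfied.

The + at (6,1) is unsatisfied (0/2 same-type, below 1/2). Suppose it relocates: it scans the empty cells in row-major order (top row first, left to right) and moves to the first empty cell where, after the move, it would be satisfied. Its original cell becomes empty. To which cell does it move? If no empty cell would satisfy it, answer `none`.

(1,3)

Vacating (6,1). Empty cells in order:
  (1,3): 3/4 same-type → satisfied — stop here.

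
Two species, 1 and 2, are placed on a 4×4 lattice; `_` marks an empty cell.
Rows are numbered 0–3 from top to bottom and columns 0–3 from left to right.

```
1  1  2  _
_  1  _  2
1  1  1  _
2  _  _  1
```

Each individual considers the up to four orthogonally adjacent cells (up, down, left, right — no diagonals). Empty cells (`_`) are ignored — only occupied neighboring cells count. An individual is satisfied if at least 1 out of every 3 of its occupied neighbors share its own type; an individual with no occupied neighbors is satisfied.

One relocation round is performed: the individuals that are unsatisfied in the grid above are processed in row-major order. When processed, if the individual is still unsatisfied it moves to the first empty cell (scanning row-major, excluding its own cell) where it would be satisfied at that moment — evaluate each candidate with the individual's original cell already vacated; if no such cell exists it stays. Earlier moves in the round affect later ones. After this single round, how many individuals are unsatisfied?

0

Initially unsatisfied (in order): (0,2), (3,0).
  (0,2) → (0,3).
  (3,0) → (0,2).
Resulting grid:
1 1 2 2
_ 1 _ 2
1 1 1 _
_ _ _ 1
All satisfied now.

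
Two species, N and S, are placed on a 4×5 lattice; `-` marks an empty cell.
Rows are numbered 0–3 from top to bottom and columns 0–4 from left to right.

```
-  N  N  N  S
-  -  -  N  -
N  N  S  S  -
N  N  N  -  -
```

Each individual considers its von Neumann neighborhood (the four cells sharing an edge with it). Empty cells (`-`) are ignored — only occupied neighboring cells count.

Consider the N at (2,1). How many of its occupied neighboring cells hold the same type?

2

Occupied neighbors of (2,1): (3,1)=N, (2,0)=N, (2,2)=S.
Same type (N): 2 of 3.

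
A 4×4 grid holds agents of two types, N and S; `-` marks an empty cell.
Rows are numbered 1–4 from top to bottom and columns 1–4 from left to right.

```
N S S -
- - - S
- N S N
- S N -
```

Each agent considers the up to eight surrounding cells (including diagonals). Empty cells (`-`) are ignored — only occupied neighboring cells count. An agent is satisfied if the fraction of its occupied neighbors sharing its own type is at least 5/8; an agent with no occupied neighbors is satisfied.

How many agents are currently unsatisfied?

Row 1: (1,1)N 0/1 ✗ · (1,2)S 1/2 ✗ · (1,3)S 2/2 ✓
Row 2: (2,4)S 2/3 ✓
Row 3: (3,2)N 1/3 ✗ · (3,3)S 2/5 ✗ · (3,4)N 1/3 ✗
Row 4: (4,2)S 1/3 ✗ · (4,3)N 2/4 ✗
Unsatisfied: (1,1), (1,2), (3,2), (3,3), (3,4), (4,2), (4,3) — 7 in total.

7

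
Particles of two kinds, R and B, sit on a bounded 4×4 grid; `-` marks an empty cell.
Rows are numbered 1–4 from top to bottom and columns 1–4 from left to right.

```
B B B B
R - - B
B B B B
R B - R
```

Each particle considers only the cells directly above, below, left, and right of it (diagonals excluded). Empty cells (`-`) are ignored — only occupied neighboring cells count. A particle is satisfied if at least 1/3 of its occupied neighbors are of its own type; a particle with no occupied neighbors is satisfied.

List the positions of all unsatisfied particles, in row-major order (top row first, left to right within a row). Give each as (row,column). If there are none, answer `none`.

(1,1)B 1/2 ok
(1,2)B 2/2 ok
(1,3)B 2/2 ok
(1,4)B 2/2 ok
(2,1)R 0/2 unhappy
(2,4)B 2/2 ok
(3,1)B 1/3 ok
(3,2)B 3/3 ok
(3,3)B 2/2 ok
(3,4)B 2/3 ok
(4,1)R 0/2 unhappy
(4,2)B 1/2 ok
(4,4)R 0/1 unhappy

(2,1), (4,1), (4,4)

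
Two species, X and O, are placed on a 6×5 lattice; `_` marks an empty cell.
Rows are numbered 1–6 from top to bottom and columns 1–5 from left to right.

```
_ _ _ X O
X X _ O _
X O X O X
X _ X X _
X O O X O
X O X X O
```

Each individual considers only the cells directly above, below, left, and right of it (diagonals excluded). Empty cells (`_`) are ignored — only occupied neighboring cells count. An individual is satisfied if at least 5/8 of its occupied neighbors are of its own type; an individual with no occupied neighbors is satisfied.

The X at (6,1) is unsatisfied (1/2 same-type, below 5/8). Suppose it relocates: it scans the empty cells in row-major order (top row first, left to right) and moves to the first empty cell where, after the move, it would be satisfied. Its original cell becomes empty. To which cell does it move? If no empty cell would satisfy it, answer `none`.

Vacating (6,1). Empty cells in order:
  (1,1): 1/1 same-type → satisfied — stop here.

(1,1)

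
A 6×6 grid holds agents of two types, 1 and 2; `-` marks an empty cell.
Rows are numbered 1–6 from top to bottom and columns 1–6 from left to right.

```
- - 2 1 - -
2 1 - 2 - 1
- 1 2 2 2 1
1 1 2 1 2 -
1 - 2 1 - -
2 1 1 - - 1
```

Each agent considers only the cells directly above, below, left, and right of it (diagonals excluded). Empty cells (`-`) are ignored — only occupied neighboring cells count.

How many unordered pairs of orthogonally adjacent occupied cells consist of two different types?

13

Scan each occupied cell's neighbors to the right and below so each pair is counted once.
From row 1: 2 unlike of 2 pairs (running 2/2).
From row 2: 1 unlike of 4 pairs (running 3/6).
From row 3: 3 unlike of 8 pairs (running 6/14).
From row 4: 3 unlike of 7 pairs (running 9/21).
From row 5: 3 unlike of 3 pairs (running 12/24).
From row 6: 1 unlike of 2 pairs (running 13/26).
Total adjacent occupied pairs: 26; unlike-type pairs: 13.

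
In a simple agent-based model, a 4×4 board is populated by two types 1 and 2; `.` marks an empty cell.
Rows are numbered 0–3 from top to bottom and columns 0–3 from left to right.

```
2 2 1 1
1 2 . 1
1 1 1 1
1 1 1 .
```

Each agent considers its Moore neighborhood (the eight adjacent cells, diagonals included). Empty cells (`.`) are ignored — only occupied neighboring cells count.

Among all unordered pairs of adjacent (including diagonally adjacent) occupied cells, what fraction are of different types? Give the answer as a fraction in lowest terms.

8/31

Scan each occupied cell's neighbors to the right and below (and the two forward diagonals) so each pair is counted once.
Row 0: 2(0,0)–2(0,1)= 2(0,0)–1(1,0)≠ 2(0,0)–2(1,1)= 2(0,1)–1(0,2)≠ 2(0,1)–2(1,1)= 2(0,1)–1(1,0)≠ 1(0,2)–1(0,3)= 1(0,2)–1(1,3)= 1(0,2)–2(1,1)≠ 1(0,3)–1(1,3)=  → 4/10 unlike.
Row 1: 1(1,0)–2(1,1)≠ 1(1,0)–1(2,0)= 1(1,0)–1(2,1)= 2(1,1)–1(2,1)≠ 2(1,1)–1(2,2)≠ 2(1,1)–1(2,0)≠ 1(1,3)–1(2,3)= 1(1,3)–1(2,2)=  → 4/8 unlike.
Row 2: 1(2,0)–1(2,1)= 1(2,0)–1(3,0)= 1(2,0)–1(3,1)= 1(2,1)–1(2,2)= 1(2,1)–1(3,1)= 1(2,1)–1(3,2)= 1(2,1)–1(3,0)= 1(2,2)–1(2,3)= 1(2,2)–1(3,2)= 1(2,2)–1(3,1)= 1(2,3)–1(3,2)=  → 0/11 unlike.
Row 3: 1(3,0)–1(3,1)= 1(3,1)–1(3,2)=  → 0/2 unlike.
Total adjacent occupied pairs: 31; unlike-type pairs: 8.
8/31 is already in lowest terms.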